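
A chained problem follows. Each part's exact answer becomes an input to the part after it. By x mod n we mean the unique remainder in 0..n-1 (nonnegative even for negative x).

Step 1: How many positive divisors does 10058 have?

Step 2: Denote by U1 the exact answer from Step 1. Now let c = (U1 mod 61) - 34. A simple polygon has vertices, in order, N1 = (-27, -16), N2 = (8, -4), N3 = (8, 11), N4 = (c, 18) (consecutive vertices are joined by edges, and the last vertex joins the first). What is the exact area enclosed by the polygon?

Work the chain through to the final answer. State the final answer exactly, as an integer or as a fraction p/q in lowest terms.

Step 1: 10058 = 2 * 47 * 107; number of divisors = (1+1) * (1+1) * (1+1) = 8; answer 8
Step 2: U1 = 8; c = -26; cross terms: (-27*-4 - 8*-16)=236, (8*11 - 8*-4)=120, (8*18 - -26*11)=430, (-26*-16 - -27*18)=902; twice the area = |1688| = 1688; area = 844; answer 844

844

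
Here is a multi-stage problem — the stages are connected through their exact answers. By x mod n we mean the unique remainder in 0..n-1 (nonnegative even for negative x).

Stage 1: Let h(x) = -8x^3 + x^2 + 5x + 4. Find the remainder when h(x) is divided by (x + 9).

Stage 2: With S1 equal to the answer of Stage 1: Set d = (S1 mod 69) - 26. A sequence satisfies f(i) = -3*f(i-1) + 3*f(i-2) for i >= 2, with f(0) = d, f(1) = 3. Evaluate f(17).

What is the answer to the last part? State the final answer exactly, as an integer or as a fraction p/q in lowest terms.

Stage 1: remainder = value at the root: -8*(-9)^3 + 1*(-9)^2 + 5*(-9)^1 + 4 = (5832) + (81) + (-45) + (4) = 5872; answer 5872
Stage 2: S1 = 5872; d = -19; f(2) = -3*(3) + 3*(-19) = -66; iterating: f(2)=-66, f(3)=207, f(4)=-819, f(5)=3078, f(6)=-11691, f(7)=44307, f(8)=-167994, f(9)=636903, f(10)=-2414691, f(11)=9154782, f(12)=-34708419, f(13)=131589603, f(14)=-498894066, f(15)=1891451007, f(16)=-7171035219, f(17)=27187458678; answer 27187458678

27187458678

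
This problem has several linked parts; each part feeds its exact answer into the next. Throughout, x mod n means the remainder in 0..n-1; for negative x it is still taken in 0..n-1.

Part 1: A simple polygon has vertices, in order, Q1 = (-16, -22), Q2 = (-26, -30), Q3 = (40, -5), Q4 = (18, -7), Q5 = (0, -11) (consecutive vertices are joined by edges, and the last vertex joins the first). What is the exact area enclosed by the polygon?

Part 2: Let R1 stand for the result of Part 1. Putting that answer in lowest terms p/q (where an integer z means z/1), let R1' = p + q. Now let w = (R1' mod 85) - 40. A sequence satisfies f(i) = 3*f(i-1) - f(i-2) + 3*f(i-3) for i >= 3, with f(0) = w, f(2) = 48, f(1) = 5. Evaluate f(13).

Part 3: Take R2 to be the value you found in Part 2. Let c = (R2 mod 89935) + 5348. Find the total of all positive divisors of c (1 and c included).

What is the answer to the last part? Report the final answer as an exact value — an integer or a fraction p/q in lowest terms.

61452

Part 1: cross terms: (-16*-30 - -26*-22)=-92, (-26*-5 - 40*-30)=1330, (40*-7 - 18*-5)=-190, (18*-11 - 0*-7)=-198, (0*-22 - -16*-11)=-176; twice the area = |674| = 674; area = 337; answer 337
Part 2: R1 = 337; threaded value p + q = 338; w = 43; f(3) = 3*(48) - 1*(5) + 3*(43) = 268; iterating: f(3)=268, f(4)=771, f(5)=2189, f(6)=6600, f(7)=19924, f(8)=59739, f(9)=179093, f(10)=537312, f(11)=1612060, f(12)=4836147, f(13)=14508317; answer 14508317
Part 3: R2 = 14508317; c = 34130; 34130 = 2 * 5 * 3413; sigma = (1 + 2) * (1 + 5) * (1 + 3413) = 3 * 6 * 3414 = 61452; answer 61452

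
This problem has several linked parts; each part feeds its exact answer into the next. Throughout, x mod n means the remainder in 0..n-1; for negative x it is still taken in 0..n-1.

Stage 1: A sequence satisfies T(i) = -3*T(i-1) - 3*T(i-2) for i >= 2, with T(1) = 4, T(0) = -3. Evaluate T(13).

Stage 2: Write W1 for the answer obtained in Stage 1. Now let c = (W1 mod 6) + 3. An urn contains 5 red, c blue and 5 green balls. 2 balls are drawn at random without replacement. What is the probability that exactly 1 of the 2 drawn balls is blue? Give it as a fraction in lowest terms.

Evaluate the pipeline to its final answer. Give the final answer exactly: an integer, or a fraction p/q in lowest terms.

5/13

Stage 1: T(2) = -3*(4) - 3*(-3) = -3; iterating: T(2)=-3, T(3)=-3, T(4)=18, T(5)=-45, T(6)=81, T(7)=-108, T(8)=81, T(9)=81, T(10)=-486, T(11)=1215, T(12)=-2187, T(13)=2916; answer 2916
Stage 2: W1 = 2916; c = 3; total draws C(13,2) = 78; favorable C(3,1)*C(10,1) = 30; P = 5/13; answer 5/13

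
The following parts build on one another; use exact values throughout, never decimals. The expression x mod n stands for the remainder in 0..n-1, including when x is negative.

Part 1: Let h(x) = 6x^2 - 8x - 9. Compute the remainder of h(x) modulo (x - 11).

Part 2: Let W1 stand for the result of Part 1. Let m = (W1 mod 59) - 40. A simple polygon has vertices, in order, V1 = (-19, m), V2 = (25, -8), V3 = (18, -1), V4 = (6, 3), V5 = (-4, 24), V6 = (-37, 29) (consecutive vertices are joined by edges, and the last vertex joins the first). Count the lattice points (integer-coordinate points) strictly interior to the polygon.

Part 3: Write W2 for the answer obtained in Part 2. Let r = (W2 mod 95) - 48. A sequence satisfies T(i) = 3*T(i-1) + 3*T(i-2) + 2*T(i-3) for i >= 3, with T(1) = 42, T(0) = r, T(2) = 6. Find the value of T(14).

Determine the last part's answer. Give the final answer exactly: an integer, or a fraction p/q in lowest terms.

550536774

Part 1: remainder = value at the root: 6*(11)^2 - 8*(11)^1 - 9 = (726) + (-88) + (-9) = 629; answer 629
Part 2: W1 = 629; m = -1; cross terms: (-19*-8 - 25*-1)=177, (25*-1 - 18*-8)=119, (18*3 - 6*-1)=60, (6*24 - -4*3)=156, (-4*29 - -37*24)=772, (-37*-1 - -19*29)=588; twice the area = |1872| = 1872; area = 936; boundary points = 1 + 7 + 4 + 1 + 1 + 6 = 20; strictly interior points = area - boundary/2 + 1 = 927; answer 927
Part 3: W2 = 927; r = 24; T(3) = 3*(6) + 3*(42) + 2*(24) = 192; iterating: T(3)=192, T(4)=678, T(5)=2622, T(6)=10284, T(7)=40074, T(8)=156318, T(9)=609744, T(10)=2378334, T(11)=9276870, T(12)=36185100, T(13)=141142578, T(14)=550536774; answer 550536774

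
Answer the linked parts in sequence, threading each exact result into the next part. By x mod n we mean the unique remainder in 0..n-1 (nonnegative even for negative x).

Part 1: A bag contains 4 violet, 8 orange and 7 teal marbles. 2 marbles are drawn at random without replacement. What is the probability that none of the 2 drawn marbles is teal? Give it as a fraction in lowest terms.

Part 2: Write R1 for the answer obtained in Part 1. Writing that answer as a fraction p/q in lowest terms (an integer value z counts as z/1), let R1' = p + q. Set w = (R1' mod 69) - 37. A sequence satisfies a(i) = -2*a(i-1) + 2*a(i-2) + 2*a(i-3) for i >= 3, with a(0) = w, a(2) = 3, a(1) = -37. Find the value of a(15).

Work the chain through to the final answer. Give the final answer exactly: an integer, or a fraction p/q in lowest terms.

-5409504

Part 1: total draws C(19,2) = 171; favorable C(12,2) = 66; P = 22/57; answer 22/57
Part 2: R1 = 22/57; threaded value p + q = 79; w = -27; a(3) = -2*(3) + 2*(-37) + 2*(-27) = -134; iterating: a(3)=-134, a(4)=200, a(5)=-662, a(6)=1456, a(7)=-3836, a(8)=9260, a(9)=-23280, a(10)=57408, a(11)=-142856, a(12)=353968, a(13)=-878832, a(14)=2179888, a(15)=-5409504; answer -5409504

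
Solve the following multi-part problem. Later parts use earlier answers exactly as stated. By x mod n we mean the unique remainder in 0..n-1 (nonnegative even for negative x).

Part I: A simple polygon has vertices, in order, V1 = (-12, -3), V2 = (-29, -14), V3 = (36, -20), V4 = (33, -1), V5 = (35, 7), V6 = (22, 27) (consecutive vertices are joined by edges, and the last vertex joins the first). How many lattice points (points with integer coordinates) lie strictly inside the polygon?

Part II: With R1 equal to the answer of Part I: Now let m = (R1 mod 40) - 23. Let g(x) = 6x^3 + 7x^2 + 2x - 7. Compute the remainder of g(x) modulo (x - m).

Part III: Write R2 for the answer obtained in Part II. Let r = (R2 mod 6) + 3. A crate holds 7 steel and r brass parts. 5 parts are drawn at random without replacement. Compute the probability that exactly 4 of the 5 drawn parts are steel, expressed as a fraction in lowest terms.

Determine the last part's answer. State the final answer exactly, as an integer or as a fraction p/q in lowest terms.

40/429

Part I: cross terms: (-12*-14 - -29*-3)=81, (-29*-20 - 36*-14)=1084, (36*-1 - 33*-20)=624, (33*7 - 35*-1)=266, (35*27 - 22*7)=791, (22*-3 - -12*27)=258; twice the area = |3104| = 3104; area = 1552; boundary points = 1 + 1 + 1 + 2 + 1 + 2 = 8; strictly interior points = area - boundary/2 + 1 = 1549; answer 1549
Part II: R1 = 1549; m = 6; remainder = value at the root: 6*(6)^3 + 7*(6)^2 + 2*(6)^1 - 7 = (1296) + (252) + (12) + (-7) = 1553; answer 1553
Part III: R2 = 1553; r = 8; total draws C(15,5) = 3003; favorable C(7,4)*C(8,1) = 280; P = 40/429; answer 40/429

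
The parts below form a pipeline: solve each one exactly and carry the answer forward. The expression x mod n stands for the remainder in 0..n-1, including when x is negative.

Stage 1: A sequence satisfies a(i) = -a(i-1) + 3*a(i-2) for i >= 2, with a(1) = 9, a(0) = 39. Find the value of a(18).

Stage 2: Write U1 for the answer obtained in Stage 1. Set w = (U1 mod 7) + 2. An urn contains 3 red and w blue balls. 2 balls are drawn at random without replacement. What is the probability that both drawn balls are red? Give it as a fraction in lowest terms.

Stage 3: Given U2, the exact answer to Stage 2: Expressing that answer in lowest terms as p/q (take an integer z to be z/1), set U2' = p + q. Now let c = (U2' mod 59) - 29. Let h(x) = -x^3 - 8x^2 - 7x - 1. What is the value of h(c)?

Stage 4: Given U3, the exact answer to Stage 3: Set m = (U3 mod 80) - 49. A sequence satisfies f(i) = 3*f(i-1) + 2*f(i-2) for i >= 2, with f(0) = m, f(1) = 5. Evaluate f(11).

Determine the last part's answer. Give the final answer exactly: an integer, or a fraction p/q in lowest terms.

-174605

Stage 1: a(2) = -1*(9) + 3*(39) = 108; iterating: a(2)=108, a(3)=-81, a(4)=405, a(5)=-648, a(6)=1863, a(7)=-3807, a(8)=9396, a(9)=-20817, a(10)=49005, a(11)=-111456, a(12)=258471, a(13)=-592839, a(14)=1368252, a(15)=-3146769, a(16)=7251525, a(17)=-16691832, a(18)=38446407; answer 38446407
Stage 2: U1 = 38446407; w = 8; total draws C(11,2) = 55; favorable C(3,2) = 3; P = 3/55; answer 3/55
Stage 3: U2 = 3/55; threaded value p + q = 58; c = 29; -1*(29)^3 - 8*(29)^2 - 7*(29)^1 - 1 = (-24389) + (-6728) + (-203) + (-1) = -31321; answer -31321
Stage 4: U3 = -31321; m = -10; f(2) = 3*(5) + 2*(-10) = -5; iterating: f(2)=-5, f(3)=-5, f(4)=-25, f(5)=-85, f(6)=-305, f(7)=-1085, f(8)=-3865, f(9)=-13765, f(10)=-49025, f(11)=-174605; answer -174605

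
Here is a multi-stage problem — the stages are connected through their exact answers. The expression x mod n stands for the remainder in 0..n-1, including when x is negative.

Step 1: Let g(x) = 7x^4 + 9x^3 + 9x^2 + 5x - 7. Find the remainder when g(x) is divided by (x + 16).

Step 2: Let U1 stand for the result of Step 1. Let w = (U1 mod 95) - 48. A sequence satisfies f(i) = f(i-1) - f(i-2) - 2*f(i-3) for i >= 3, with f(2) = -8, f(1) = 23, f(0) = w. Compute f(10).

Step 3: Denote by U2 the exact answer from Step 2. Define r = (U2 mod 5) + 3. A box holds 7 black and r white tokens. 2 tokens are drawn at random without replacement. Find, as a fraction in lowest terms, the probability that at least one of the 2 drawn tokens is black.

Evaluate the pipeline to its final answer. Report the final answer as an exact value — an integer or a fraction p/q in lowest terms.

49/55

Step 1: remainder = value at the root: 7*(-16)^4 + 9*(-16)^3 + 9*(-16)^2 + 5*(-16)^1 - 7 = (458752) + (-36864) + (2304) + (-80) + (-7) = 424105; answer 424105
Step 2: U1 = 424105; w = -23; f(3) = 1*(-8) - 1*(23) - 2*(-23) = 15; iterating: f(3)=15, f(4)=-23, f(5)=-22, f(6)=-29, f(7)=39, f(8)=112, f(9)=131, f(10)=-59; answer -59
Step 3: U2 = -59; r = 4; total draws C(11,2) = 55; complement C(4,2) = 6; favorable 55 - 6 = 49; P = 49/55; answer 49/55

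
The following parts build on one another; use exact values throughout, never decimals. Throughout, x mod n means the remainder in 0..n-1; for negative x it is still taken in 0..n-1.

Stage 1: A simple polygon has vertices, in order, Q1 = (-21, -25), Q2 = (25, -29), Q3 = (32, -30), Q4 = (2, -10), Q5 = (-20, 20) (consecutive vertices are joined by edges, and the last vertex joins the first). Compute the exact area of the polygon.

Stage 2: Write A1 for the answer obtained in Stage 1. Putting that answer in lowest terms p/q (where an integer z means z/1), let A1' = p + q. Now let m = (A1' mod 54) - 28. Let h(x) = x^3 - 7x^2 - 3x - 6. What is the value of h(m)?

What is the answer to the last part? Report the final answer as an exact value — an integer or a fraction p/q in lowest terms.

445

Stage 1: cross terms: (-21*-29 - 25*-25)=1234, (25*-30 - 32*-29)=178, (32*-10 - 2*-30)=-260, (2*20 - -20*-10)=-160, (-20*-25 - -21*20)=920; twice the area = |1912| = 1912; area = 956; answer 956
Stage 2: A1 = 956; threaded value p + q = 957; m = 11; 1*(11)^3 - 7*(11)^2 - 3*(11)^1 - 6 = (1331) + (-847) + (-33) + (-6) = 445; answer 445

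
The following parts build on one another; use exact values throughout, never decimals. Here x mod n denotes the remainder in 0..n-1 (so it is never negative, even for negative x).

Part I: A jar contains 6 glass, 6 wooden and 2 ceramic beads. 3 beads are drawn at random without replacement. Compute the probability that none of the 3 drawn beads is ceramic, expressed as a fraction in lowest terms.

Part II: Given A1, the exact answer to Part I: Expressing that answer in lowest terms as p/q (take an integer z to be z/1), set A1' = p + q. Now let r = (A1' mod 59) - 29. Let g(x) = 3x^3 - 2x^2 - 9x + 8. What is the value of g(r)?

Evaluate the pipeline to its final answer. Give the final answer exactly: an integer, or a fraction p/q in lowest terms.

12

Part I: total draws C(14,3) = 364; favorable C(12,3) = 220; P = 55/91; answer 55/91
Part II: A1 = 55/91; threaded value p + q = 146; r = -1; 3*(-1)^3 - 2*(-1)^2 - 9*(-1)^1 + 8 = (-3) + (-2) + (9) + (8) = 12; answer 12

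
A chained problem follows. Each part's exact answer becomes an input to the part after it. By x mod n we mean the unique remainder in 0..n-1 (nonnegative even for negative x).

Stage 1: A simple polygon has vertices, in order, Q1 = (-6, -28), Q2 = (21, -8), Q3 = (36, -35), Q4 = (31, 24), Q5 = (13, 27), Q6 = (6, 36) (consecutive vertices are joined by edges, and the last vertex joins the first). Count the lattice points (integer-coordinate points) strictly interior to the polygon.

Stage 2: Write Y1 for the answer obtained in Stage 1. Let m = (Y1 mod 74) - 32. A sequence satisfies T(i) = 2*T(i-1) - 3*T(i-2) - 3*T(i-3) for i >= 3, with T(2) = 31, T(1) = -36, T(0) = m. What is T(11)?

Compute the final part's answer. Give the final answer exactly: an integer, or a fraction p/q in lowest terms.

83681

Stage 1: cross terms: (-6*-8 - 21*-28)=636, (21*-35 - 36*-8)=-447, (36*24 - 31*-35)=1949, (31*27 - 13*24)=525, (13*36 - 6*27)=306, (6*-28 - -6*36)=48; twice the area = |3017| = 3017; area = 3017/2; boundary points = 1 + 3 + 1 + 3 + 1 + 4 = 13; strictly interior points = area - boundary/2 + 1 = 1503; answer 1503
Stage 2: Y1 = 1503; m = -9; T(3) = 2*(31) - 3*(-36) - 3*(-9) = 197; iterating: T(3)=197, T(4)=409, T(5)=134, T(6)=-1550, T(7)=-4729, T(8)=-5210, T(9)=8417, T(10)=46651, T(11)=83681; answer 83681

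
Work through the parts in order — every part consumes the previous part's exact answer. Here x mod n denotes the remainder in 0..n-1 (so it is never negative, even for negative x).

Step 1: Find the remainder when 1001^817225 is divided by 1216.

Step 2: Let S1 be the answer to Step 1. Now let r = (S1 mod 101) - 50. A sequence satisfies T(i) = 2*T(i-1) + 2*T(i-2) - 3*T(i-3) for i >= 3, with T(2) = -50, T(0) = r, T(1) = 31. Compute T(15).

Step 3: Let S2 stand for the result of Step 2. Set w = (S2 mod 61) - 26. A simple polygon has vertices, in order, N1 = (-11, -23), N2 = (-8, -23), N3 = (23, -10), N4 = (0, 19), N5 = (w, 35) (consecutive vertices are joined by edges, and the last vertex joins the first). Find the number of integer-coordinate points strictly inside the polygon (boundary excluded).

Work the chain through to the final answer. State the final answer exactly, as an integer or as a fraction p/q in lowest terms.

768

Step 1: squarings mod 1216: 1001^1=1001, 1001^2=17, 1001^4=289, 1001^8=833, 1001^16=769, 1001^32=385, 1001^64=1089, 1001^128=321, 1001^256=897, 1001^512=833, 1001^1024=769, 1001^2048=385, 1001^4096=1089, 1001^8192=321, 1001^16384=897, 1001^32768=833, 1001^65536=769, 1001^131072=385, 1001^262144=1089, 1001^524288=321; 1001^817225 = 1001^1 * 1001^8 * 1001^64 * 1001^2048 * 1001^4096 * 1001^8192 * 1001^16384 * 1001^262144 * 1001^524288 = 105 (mod 1216); answer 105
Step 2: S1 = 105; r = -46; T(3) = 2*(-50) + 2*(31) - 3*(-46) = 100; iterating: T(3)=100, T(4)=7, T(5)=364, T(6)=442, T(7)=1591, T(8)=2974, T(9)=7804, T(10)=16783, T(11)=40252, T(12)=90658, T(13)=211471, T(14)=483502, T(15)=1117972; answer 1117972
Step 3: S2 = 1117972; w = -1; cross terms: (-11*-23 - -8*-23)=69, (-8*-10 - 23*-23)=609, (23*19 - 0*-10)=437, (0*35 - -1*19)=19, (-1*-23 - -11*35)=408; twice the area = |1542| = 1542; area = 771; boundary points = 3 + 1 + 1 + 1 + 2 = 8; strictly interior points = area - boundary/2 + 1 = 768; answer 768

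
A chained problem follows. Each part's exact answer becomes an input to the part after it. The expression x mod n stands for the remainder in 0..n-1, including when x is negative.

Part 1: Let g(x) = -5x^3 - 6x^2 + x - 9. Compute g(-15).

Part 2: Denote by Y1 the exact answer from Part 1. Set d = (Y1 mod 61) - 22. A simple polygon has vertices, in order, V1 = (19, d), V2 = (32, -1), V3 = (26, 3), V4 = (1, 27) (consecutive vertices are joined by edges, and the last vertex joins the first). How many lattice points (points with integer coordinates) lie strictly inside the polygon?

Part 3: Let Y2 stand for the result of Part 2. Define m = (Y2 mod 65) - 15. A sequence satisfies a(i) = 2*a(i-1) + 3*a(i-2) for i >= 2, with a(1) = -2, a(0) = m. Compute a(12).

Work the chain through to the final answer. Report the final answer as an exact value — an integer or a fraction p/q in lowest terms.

4118693

Part 1: -5*(-15)^3 - 6*(-15)^2 + 1*(-15)^1 - 9 = (16875) + (-1350) + (-15) + (-9) = 15501; answer 15501
Part 2: Y1 = 15501; d = -15; cross terms: (19*-1 - 32*-15)=461, (32*3 - 26*-1)=122, (26*27 - 1*3)=699, (1*-15 - 19*27)=-528; twice the area = |754| = 754; area = 377; boundary points = 1 + 2 + 1 + 6 = 10; strictly interior points = area - boundary/2 + 1 = 373; answer 373
Part 3: Y2 = 373; m = 33; a(2) = 2*(-2) + 3*(33) = 95; iterating: a(2)=95, a(3)=184, a(4)=653, a(5)=1858, a(6)=5675, a(7)=16924, a(8)=50873, a(9)=152518, a(10)=457655, a(11)=1372864, a(12)=4118693; answer 4118693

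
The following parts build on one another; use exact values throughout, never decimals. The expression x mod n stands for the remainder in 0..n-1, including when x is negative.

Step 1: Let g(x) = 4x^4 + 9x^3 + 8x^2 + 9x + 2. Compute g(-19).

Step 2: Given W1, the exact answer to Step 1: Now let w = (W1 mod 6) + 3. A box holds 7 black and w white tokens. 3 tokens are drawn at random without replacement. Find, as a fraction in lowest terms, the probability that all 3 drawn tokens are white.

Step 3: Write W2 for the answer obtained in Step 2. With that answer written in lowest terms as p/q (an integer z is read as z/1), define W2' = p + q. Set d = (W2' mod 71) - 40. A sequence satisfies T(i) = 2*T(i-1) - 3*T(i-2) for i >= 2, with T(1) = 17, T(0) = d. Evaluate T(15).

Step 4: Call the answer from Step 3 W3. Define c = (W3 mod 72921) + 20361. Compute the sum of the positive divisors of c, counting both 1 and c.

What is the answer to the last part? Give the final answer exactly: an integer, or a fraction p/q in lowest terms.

51312

Step 1: 4*(-19)^4 + 9*(-19)^3 + 8*(-19)^2 + 9*(-19)^1 + 2 = (521284) + (-61731) + (2888) + (-171) + (2) = 462272; answer 462272
Step 2: W1 = 462272; w = 5; total draws C(12,3) = 220; favorable C(5,3) = 10; P = 1/22; answer 1/22
Step 3: W2 = 1/22; threaded value p + q = 23; d = -17; T(2) = 2*(17) - 3*(-17) = 85; iterating: T(2)=85, T(3)=119, T(4)=-17, T(5)=-391, T(6)=-731, T(7)=-289, T(8)=1615, T(9)=4097, T(10)=3349, T(11)=-5593, T(12)=-21233, T(13)=-25687, T(14)=12325, T(15)=101711; answer 101711
Step 4: W3 = 101711; c = 49151; 49151 = 23 * 2137; sigma = (1 + 23) * (1 + 2137) = 24 * 2138 = 51312; answer 51312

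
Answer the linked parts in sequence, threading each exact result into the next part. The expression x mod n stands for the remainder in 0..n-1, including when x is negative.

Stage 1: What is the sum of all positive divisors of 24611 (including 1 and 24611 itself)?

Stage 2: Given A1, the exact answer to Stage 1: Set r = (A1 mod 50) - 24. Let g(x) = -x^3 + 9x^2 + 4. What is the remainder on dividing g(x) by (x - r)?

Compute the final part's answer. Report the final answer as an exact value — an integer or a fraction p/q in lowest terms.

Stage 1: 24611 is prime, so its only divisors are 1 and 24611; sigma = 1 + 24611 = 24612; answer 24612
Stage 2: A1 = 24612; r = -12; remainder = value at the root: -1*(-12)^3 + 9*(-12)^2 + 4 = (1728) + (1296) + (4) = 3028; answer 3028

3028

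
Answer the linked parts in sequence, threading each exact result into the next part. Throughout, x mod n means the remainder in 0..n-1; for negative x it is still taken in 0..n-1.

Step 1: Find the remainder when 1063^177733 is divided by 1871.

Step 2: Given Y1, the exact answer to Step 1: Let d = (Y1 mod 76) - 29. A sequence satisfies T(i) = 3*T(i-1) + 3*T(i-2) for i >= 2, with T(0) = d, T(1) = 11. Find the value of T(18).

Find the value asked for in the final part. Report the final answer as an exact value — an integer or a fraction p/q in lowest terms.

Step 1: squarings mod 1871: 1063^1=1063, 1063^2=1756, 1063^4=128, 1063^8=1416, 1063^16=1215, 1063^32=6, 1063^64=36, 1063^128=1296, 1063^256=1329, 1063^512=17, 1063^1024=289, 1063^2048=1197, 1063^4096=1494, 1063^8192=1804, 1063^16384=747, 1063^32768=451, 1063^65536=1333, 1063^131072=1310; 1063^177733 = 1063^1 * 1063^4 * 1063^64 * 1063^512 * 1063^1024 * 1063^4096 * 1063^8192 * 1063^32768 * 1063^131072 = 1759 (mod 1871); answer 1759
Step 2: Y1 = 1759; d = -18; T(2) = 3*(11) + 3*(-18) = -21; iterating: T(2)=-21, T(3)=-30, T(4)=-153, T(5)=-549, T(6)=-2106, T(7)=-7965, T(8)=-30213, T(9)=-114534, T(10)=-434241, T(11)=-1646325, T(12)=-6241698, T(13)=-23664069, T(14)=-89717301, T(15)=-340144110, T(16)=-1289584233, T(17)=-4889185029, T(18)=-18536307786; answer -18536307786

-18536307786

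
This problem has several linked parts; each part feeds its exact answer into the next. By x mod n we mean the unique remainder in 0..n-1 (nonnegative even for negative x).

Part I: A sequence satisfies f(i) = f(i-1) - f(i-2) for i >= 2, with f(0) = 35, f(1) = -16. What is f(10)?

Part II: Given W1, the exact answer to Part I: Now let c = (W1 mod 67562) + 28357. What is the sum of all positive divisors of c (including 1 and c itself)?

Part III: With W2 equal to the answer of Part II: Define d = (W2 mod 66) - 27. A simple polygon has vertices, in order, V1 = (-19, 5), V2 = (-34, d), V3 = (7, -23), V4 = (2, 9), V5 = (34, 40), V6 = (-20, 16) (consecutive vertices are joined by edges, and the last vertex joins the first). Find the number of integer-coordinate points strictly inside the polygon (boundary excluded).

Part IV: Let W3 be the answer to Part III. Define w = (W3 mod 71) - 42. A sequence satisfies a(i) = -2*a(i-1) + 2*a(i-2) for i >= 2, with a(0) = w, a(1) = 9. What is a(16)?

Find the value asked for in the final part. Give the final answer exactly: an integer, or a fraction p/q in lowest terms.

-86109696

Part I: f(2) = 1*(-16) - 1*(35) = -51; iterating: f(2)=-51, f(3)=-35, f(4)=16, f(5)=51, f(6)=35, f(7)=-16, f(8)=-51, f(9)=-35, f(10)=16; answer 16
Part II: W1 = 16; c = 28373; 28373 = 17 * 1669; sigma = (1 + 17) * (1 + 1669) = 18 * 1670 = 30060; answer 30060
Part III: W2 = 30060; d = 3; cross terms: (-19*3 - -34*5)=113, (-34*-23 - 7*3)=761, (7*9 - 2*-23)=109, (2*40 - 34*9)=-226, (34*16 - -20*40)=1344, (-20*5 - -19*16)=204; twice the area = |2305| = 2305; area = 2305/2; boundary points = 1 + 1 + 1 + 1 + 6 + 1 = 11; strictly interior points = area - boundary/2 + 1 = 1148; answer 1148
Part IV: W3 = 1148; w = -30; a(2) = -2*(9) + 2*(-30) = -78; iterating: a(2)=-78, a(3)=174, a(4)=-504, a(5)=1356, a(6)=-3720, a(7)=10152, a(8)=-27744, a(9)=75792, a(10)=-207072, a(11)=565728, a(12)=-1545600, a(13)=4222656, a(14)=-11536512, a(15)=31518336, a(16)=-86109696; answer -86109696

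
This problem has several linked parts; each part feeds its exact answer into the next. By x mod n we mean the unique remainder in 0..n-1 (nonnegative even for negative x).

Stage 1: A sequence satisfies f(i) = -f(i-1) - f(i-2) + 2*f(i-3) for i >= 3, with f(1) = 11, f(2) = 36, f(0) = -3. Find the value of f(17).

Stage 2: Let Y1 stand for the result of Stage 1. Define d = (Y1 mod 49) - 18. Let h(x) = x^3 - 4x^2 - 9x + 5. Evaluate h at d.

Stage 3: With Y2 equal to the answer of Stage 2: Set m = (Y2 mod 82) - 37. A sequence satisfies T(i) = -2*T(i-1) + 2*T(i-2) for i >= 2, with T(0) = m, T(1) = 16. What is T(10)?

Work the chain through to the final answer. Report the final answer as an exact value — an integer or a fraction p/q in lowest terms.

-48256

Stage 1: f(3) = -1*(36) - 1*(11) + 2*(-3) = -53; iterating: f(3)=-53, f(4)=39, f(5)=86, f(6)=-231, f(7)=223, f(8)=180, f(9)=-865, f(10)=1131, f(11)=94, f(12)=-2955, f(13)=5123, f(14)=-1980, f(15)=-9053, f(16)=21279, f(17)=-16186; answer -16186
Stage 2: Y1 = -16186; d = 15; 1*(15)^3 - 4*(15)^2 - 9*(15)^1 + 5 = (3375) + (-900) + (-135) + (5) = 2345; answer 2345
Stage 3: Y2 = 2345; m = 12; T(2) = -2*(16) + 2*(12) = -8; iterating: T(2)=-8, T(3)=48, T(4)=-112, T(5)=320, T(6)=-864, T(7)=2368, T(8)=-6464, T(9)=17664, T(10)=-48256; answer -48256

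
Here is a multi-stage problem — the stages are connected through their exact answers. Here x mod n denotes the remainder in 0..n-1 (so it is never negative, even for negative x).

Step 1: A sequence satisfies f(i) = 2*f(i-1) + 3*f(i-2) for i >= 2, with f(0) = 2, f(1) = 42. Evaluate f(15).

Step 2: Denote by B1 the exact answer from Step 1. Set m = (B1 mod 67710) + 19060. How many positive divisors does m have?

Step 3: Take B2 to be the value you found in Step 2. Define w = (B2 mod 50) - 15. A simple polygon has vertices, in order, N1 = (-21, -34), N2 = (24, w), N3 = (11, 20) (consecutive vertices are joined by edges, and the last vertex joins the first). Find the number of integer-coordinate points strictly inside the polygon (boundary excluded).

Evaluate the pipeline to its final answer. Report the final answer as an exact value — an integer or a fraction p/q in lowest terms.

718

Step 1: f(2) = 2*(42) + 3*(2) = 90; iterating: f(2)=90, f(3)=306, f(4)=882, f(5)=2682, f(6)=8010, f(7)=24066, f(8)=72162, f(9)=216522, f(10)=649530, f(11)=1948626, f(12)=5845842, f(13)=17537562, f(14)=52612650, f(15)=157837986; answer 157837986
Step 2: B1 = 157837986; m = 25036; 25036 = 2^2 * 11 * 569; number of divisors = (2+1) * (1+1) * (1+1) = 12; answer 12
Step 3: B2 = 12; w = -3; cross terms: (-21*-3 - 24*-34)=879, (24*20 - 11*-3)=513, (11*-34 - -21*20)=46; twice the area = |1438| = 1438; area = 719; boundary points = 1 + 1 + 2 = 4; strictly interior points = area - boundary/2 + 1 = 718; answer 718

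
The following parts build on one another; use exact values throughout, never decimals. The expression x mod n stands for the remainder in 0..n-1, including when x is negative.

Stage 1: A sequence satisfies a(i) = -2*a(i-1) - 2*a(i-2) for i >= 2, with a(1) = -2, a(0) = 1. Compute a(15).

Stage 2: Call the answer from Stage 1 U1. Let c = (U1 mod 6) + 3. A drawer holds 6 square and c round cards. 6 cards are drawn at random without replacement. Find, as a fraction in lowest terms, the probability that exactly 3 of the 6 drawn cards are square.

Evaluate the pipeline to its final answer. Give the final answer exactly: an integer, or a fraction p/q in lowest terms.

Stage 1: a(2) = -2*(-2) - 2*(1) = 2; iterating: a(2)=2, a(3)=0, a(4)=-4, a(5)=8, a(6)=-8, a(7)=0, a(8)=16, a(9)=-32, a(10)=32, a(11)=0, a(12)=-64, a(13)=128, a(14)=-128, a(15)=0; answer 0
Stage 2: U1 = 0; c = 3; total draws C(9,6) = 84; favorable C(6,3)*C(3,3) = 20; P = 5/21; answer 5/21

5/21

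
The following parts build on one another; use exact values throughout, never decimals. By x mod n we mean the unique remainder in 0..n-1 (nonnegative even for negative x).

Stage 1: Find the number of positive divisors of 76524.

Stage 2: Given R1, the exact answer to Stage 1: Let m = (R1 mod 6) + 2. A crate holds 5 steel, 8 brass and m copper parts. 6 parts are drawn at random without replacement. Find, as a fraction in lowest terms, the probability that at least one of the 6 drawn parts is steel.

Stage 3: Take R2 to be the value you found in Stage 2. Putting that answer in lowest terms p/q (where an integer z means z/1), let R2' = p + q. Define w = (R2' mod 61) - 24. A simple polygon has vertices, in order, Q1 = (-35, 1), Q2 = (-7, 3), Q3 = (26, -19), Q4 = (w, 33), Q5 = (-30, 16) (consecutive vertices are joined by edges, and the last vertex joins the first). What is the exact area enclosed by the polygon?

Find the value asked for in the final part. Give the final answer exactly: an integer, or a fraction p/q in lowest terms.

Stage 1: 76524 = 2^2 * 3 * 7 * 911; number of divisors = (2+1) * (1+1) * (1+1) * (1+1) = 24; answer 24
Stage 2: R1 = 24; m = 2; total draws C(15,6) = 5005; complement C(10,6) = 210; favorable 5005 - 210 = 4795; P = 137/143; answer 137/143
Stage 3: R2 = 137/143; threaded value p + q = 280; w = 12; cross terms: (-35*3 - -7*1)=-98, (-7*-19 - 26*3)=55, (26*33 - 12*-19)=1086, (12*16 - -30*33)=1182, (-30*1 - -35*16)=530; twice the area = |2755| = 2755; area = 2755/2; answer 2755/2

2755/2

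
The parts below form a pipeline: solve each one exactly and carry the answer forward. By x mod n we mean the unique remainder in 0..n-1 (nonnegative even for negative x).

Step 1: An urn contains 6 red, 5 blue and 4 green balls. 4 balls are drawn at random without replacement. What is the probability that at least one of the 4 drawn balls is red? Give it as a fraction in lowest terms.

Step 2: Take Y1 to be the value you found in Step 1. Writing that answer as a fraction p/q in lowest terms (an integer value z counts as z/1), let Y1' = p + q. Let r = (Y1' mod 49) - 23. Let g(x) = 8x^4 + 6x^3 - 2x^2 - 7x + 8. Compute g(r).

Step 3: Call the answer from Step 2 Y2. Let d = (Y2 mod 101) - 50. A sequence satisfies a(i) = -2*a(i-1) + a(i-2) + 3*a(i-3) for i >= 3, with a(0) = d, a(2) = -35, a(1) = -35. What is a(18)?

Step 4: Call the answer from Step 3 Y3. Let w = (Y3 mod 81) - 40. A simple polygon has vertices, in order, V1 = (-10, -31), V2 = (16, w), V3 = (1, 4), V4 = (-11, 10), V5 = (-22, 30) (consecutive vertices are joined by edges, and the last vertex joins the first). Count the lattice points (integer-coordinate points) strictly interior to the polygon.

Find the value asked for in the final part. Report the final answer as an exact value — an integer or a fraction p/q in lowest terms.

935

Step 1: total draws C(15,4) = 1365; complement C(9,4) = 126; favorable 1365 - 126 = 1239; P = 59/65; answer 59/65
Step 2: Y1 = 59/65; threaded value p + q = 124; r = 3; 8*(3)^4 + 6*(3)^3 - 2*(3)^2 - 7*(3)^1 + 8 = (648) + (162) + (-18) + (-21) + (8) = 779; answer 779
Step 3: Y2 = 779; d = 22; a(3) = -2*(-35) + 1*(-35) + 3*(22) = 101; iterating: a(3)=101, a(4)=-342, a(5)=680, a(6)=-1399, a(7)=2452, a(8)=-4263, a(9)=6781, a(10)=-10469, a(11)=14930, a(12)=-19986, a(13)=23495, a(14)=-22186, a(15)=7909, a(16)=32481, a(17)=-123611, a(18)=303430; answer 303430
Step 4: Y3 = 303430; w = -36; cross terms: (-10*-36 - 16*-31)=856, (16*4 - 1*-36)=100, (1*10 - -11*4)=54, (-11*30 - -22*10)=-110, (-22*-31 - -10*30)=982; twice the area = |1882| = 1882; area = 941; boundary points = 1 + 5 + 6 + 1 + 1 = 14; strictly interior points = area - boundary/2 + 1 = 935; answer 935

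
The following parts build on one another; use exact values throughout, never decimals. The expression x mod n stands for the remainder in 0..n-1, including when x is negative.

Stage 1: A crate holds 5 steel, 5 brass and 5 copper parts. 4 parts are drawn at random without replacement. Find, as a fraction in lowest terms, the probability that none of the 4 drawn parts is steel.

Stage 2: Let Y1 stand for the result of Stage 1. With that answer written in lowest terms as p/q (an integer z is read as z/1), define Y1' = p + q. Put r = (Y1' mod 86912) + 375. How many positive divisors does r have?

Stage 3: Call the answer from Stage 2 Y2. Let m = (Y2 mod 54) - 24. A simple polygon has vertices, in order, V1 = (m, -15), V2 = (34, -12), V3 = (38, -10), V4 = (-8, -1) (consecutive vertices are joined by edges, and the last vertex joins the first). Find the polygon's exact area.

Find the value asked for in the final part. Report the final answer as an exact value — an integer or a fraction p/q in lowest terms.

Stage 1: total draws C(15,4) = 1365; favorable C(10,4) = 210; P = 2/13; answer 2/13
Stage 2: Y1 = 2/13; threaded value p + q = 15; r = 390; 390 = 2 * 3 * 5 * 13; number of divisors = (1+1) * (1+1) * (1+1) * (1+1) = 16; answer 16
Stage 3: Y2 = 16; m = -8; cross terms: (-8*-12 - 34*-15)=606, (34*-10 - 38*-12)=116, (38*-1 - -8*-10)=-118, (-8*-15 - -8*-1)=112; twice the area = |716| = 716; area = 358; answer 358

358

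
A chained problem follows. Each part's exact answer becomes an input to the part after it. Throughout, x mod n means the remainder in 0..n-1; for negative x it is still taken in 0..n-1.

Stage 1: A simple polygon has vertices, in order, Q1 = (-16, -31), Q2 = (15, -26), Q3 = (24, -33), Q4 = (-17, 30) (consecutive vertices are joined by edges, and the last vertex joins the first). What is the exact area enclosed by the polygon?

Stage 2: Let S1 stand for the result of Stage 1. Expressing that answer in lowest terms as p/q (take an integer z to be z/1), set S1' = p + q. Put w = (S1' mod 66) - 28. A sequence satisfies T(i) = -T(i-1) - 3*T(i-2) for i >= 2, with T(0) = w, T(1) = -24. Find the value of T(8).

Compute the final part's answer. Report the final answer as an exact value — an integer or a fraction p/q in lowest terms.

Stage 1: cross terms: (-16*-26 - 15*-31)=881, (15*-33 - 24*-26)=129, (24*30 - -17*-33)=159, (-17*-31 - -16*30)=1007; twice the area = |2176| = 2176; area = 1088; answer 1088
Stage 2: S1 = 1088; threaded value p + q = 1089; w = 5; T(2) = -1*(-24) - 3*(5) = 9; iterating: T(2)=9, T(3)=63, T(4)=-90, T(5)=-99, T(6)=369, T(7)=-72, T(8)=-1035; answer -1035

-1035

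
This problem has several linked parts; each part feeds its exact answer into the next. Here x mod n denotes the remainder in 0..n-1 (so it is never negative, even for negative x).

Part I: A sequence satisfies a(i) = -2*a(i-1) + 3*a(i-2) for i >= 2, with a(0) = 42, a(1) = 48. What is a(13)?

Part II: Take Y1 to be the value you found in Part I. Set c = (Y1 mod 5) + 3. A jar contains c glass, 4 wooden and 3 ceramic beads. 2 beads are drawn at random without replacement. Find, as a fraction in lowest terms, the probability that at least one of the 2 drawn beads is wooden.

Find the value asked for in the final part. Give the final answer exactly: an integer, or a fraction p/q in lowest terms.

Part I: a(2) = -2*(48) + 3*(42) = 30; iterating: a(2)=30, a(3)=84, a(4)=-78, a(5)=408, a(6)=-1050, a(7)=3324, a(8)=-9798, a(9)=29568, a(10)=-88530, a(11)=265764, a(12)=-797118, a(13)=2391528; answer 2391528
Part II: Y1 = 2391528; c = 6; total draws C(13,2) = 78; complement C(9,2) = 36; favorable 78 - 36 = 42; P = 7/13; answer 7/13

7/13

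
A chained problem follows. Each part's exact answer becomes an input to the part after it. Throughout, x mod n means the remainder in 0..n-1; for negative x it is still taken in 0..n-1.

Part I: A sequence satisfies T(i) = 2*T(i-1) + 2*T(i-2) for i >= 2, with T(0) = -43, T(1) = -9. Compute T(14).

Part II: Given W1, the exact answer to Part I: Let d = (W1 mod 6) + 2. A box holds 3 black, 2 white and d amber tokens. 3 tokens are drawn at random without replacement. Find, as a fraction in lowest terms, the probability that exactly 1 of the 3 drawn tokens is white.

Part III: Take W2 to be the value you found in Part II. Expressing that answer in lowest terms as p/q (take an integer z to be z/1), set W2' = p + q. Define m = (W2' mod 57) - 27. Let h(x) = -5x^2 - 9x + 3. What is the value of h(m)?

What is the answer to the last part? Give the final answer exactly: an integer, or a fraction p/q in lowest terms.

-77

Part I: T(2) = 2*(-9) + 2*(-43) = -104; iterating: T(2)=-104, T(3)=-226, T(4)=-660, T(5)=-1772, T(6)=-4864, T(7)=-13272, T(8)=-36272, T(9)=-99088, T(10)=-270720, T(11)=-739616, T(12)=-2020672, T(13)=-5520576, T(14)=-15082496; answer -15082496
Part II: W1 = -15082496; d = 6; total draws C(11,3) = 165; favorable C(2,1)*C(9,2) = 72; P = 24/55; answer 24/55
Part III: W2 = 24/55; threaded value p + q = 79; m = -5; -5*(-5)^2 - 9*(-5)^1 + 3 = (-125) + (45) + (3) = -77; answer -77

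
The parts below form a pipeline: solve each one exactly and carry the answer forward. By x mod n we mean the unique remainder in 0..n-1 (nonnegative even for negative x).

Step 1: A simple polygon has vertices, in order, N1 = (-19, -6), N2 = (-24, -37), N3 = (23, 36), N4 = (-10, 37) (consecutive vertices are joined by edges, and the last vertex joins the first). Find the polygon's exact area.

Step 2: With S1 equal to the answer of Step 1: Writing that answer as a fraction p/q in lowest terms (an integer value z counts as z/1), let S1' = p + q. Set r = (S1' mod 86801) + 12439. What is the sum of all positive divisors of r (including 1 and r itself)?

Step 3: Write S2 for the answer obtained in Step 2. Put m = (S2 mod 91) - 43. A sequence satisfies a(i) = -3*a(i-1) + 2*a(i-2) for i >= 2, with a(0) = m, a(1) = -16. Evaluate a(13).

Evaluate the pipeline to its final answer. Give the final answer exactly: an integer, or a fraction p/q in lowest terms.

Step 1: cross terms: (-19*-37 - -24*-6)=559, (-24*36 - 23*-37)=-13, (23*37 - -10*36)=1211, (-10*-6 - -19*37)=763; twice the area = |2520| = 2520; area = 1260; answer 1260
Step 2: S1 = 1260; threaded value p + q = 1261; r = 13700; 13700 = 2^2 * 5^2 * 137; sigma = (1 + 2 + 4) * (1 + 5 + 25) * (1 + 137) = 7 * 31 * 138 = 29946; answer 29946
Step 3: S2 = 29946; m = -36; a(2) = -3*(-16) + 2*(-36) = -24; iterating: a(2)=-24, a(3)=40, a(4)=-168, a(5)=584, a(6)=-2088, a(7)=7432, a(8)=-26472, a(9)=94280, a(10)=-335784, a(11)=1195912, a(12)=-4259304, a(13)=15169736; answer 15169736

15169736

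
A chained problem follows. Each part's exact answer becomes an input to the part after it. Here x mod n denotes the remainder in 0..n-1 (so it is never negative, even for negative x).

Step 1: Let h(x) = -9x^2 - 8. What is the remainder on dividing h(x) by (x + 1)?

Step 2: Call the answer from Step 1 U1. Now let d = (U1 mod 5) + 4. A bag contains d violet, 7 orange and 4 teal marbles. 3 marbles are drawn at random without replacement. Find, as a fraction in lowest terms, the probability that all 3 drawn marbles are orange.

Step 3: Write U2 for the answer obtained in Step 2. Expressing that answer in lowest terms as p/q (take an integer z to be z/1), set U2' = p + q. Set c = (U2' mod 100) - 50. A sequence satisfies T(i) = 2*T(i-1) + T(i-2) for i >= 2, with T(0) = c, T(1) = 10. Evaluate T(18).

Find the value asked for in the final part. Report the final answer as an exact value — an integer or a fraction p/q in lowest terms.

Step 1: remainder = value at the root: -9*(-1)^2 - 8 = (-9) + (-8) = -17; answer -17
Step 2: U1 = -17; d = 7; total draws C(18,3) = 816; favorable C(7,3) = 35; P = 35/816; answer 35/816
Step 3: U2 = 35/816; threaded value p + q = 851; c = 1; T(2) = 2*(10) + 1*(1) = 21; iterating: T(2)=21, T(3)=52, T(4)=125, T(5)=302, T(6)=729, T(7)=1760, T(8)=4249, T(9)=10258, T(10)=24765, T(11)=59788, T(12)=144341, T(13)=348470, T(14)=841281, T(15)=2031032, T(16)=4903345, T(17)=11837722, T(18)=28578789; answer 28578789

28578789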